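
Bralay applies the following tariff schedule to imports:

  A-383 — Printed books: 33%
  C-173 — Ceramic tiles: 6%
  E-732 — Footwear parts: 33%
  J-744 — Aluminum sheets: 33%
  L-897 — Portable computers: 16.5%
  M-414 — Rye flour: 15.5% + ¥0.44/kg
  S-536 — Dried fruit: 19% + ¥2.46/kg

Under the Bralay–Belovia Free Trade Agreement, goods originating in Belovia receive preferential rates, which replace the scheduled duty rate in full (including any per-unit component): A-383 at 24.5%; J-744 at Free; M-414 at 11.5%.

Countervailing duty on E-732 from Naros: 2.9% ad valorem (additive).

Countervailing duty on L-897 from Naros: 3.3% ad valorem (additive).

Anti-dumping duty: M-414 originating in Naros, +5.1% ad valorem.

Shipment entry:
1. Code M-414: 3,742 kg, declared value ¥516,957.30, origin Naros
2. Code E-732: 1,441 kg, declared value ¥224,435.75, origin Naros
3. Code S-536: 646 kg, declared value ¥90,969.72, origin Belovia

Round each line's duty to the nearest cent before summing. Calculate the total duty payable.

Line 1 (M-414, Naros, 3,742 kg, ¥516,957.30):
Base rate for M-414 is 15.5% + ¥0.44/kg.
M-414 has an FTA preferential rate, but origin Naros is not Belovia; base rate stands.
Additional duty on M-414 from Naros: +5.1%. Applied ad valorem rate: 15.5% + 5.1% = 20.6%.
Duty = ¥516,957.30 × 20.6% + 3,742 × ¥0.44 = ¥108,139.68.
Line 2 (E-732, Naros, 1,441 kg, ¥224,435.75):
Base rate for E-732 is 33%.
Additional duty on E-732 from Naros: +2.9%. Applied ad valorem rate: 33% + 2.9% = 35.9%.
Duty = ¥224,435.75 × 35.9% = ¥80,572.43.
Line 3 (S-536, Belovia, 646 kg, ¥90,969.72):
Base rate for S-536 is 19% + ¥2.46/kg.
Origin Belovia is the FTA partner but S-536 is not on the preference list; base rate stands.
Duty = ¥90,969.72 × 19% + 646 × ¥2.46 = ¥18,873.41.
Total = ¥108,139.68 + ¥80,572.43 + ¥18,873.41 = ¥207,585.52.

¥207,585.52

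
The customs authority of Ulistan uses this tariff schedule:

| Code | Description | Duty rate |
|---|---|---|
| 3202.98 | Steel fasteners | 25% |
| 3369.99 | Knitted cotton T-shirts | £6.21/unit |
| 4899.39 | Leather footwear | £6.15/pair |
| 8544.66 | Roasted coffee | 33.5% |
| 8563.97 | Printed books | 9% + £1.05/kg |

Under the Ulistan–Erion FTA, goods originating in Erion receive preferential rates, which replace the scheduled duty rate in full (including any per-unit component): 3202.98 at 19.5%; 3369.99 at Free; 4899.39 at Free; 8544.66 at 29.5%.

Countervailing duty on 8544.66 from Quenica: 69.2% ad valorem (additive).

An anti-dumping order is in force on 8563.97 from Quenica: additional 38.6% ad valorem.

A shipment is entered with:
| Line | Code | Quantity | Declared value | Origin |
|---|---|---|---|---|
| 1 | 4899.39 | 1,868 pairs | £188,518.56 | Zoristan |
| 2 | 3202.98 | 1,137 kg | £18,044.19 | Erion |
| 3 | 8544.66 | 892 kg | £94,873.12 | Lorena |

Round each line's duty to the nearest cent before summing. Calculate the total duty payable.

Line 1 (4899.39, Zoristan, 1,868 pairs, £188,518.56):
Base rate for 4899.39 is £6.15/pair.
4899.39 has an FTA preferential rate, but origin Zoristan is not Erion; base rate stands.
Duty = 1,868 × £6.15 = £11,488.20.
Line 2 (3202.98, Erion, 1,137 kg, £18,044.19):
Base rate for 3202.98 is 25%.
Origin Erion qualifies under the Ulistan–Erion agreement and 3202.98 is covered: preferential rate 19.5% applies instead.
Duty = £18,044.19 × 19.5% = £3,518.62.
Line 3 (8544.66, Lorena, 892 kg, £94,873.12):
Base rate for 8544.66 is 33.5%.
8544.66 has an FTA preferential rate, but origin Lorena is not Erion; base rate stands.
The additional-duty order on 8544.66 targets Quenica, not Lorena; it does not apply.
Duty = £94,873.12 × 33.5% = £31,782.50.
Total = £11,488.20 + £3,518.62 + £31,782.50 = £46,789.32.

£46,789.32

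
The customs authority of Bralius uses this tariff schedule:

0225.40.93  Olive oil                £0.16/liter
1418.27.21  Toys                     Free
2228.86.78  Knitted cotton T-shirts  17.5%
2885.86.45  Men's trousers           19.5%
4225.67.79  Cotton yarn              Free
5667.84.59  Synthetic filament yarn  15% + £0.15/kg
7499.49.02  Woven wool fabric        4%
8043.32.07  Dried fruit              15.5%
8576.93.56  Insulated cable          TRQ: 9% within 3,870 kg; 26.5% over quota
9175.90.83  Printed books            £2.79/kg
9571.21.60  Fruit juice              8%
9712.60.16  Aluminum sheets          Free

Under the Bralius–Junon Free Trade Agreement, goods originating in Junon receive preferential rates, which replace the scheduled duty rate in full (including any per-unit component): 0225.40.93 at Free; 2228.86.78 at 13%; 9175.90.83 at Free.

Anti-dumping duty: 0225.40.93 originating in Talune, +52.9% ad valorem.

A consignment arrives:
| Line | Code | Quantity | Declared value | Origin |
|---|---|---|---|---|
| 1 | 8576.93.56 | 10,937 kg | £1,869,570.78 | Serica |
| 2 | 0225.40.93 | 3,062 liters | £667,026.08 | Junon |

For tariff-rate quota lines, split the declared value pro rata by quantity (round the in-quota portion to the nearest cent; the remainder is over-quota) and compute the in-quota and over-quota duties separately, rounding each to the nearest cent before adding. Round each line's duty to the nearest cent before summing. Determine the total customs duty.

£379,667.14

Line 1 (8576.93.56, Serica, 10,937 kg, £1,869,570.78):
Code 8576.93.56 is under a tariff-rate quota (threshold 3,870 kg). In-quota: 3,870 kg at 9%; over-quota: 7,067 kg at 26.5%.
Pro-rata value split: in-quota = £1,869,570.78 × 3,870/10,937 = £661,537.80; over-quota = £1,869,570.78 − £661,537.80 = £1,208,032.98.
In-quota duty = £661,537.80 × 9% = £59,538.40. Over-quota duty = £1,208,032.98 × 26.5% = £320,128.74.
Line duty = £59,538.40 + £320,128.74 = £379,667.14.
Line 2 (0225.40.93, Junon, 3,062 liters, £667,026.08):
Base rate for 0225.40.93 is £0.16/liter.
Origin Junon qualifies under the Bralius–Junon agreement and 0225.40.93 is covered: preferential rate Free applies instead.
The additional-duty order on 0225.40.93 targets Talune, not Junon; it does not apply.
Duty = £667,026.08 × 0% = £0.00.
Total = £379,667.14 + £0.00 = £379,667.14.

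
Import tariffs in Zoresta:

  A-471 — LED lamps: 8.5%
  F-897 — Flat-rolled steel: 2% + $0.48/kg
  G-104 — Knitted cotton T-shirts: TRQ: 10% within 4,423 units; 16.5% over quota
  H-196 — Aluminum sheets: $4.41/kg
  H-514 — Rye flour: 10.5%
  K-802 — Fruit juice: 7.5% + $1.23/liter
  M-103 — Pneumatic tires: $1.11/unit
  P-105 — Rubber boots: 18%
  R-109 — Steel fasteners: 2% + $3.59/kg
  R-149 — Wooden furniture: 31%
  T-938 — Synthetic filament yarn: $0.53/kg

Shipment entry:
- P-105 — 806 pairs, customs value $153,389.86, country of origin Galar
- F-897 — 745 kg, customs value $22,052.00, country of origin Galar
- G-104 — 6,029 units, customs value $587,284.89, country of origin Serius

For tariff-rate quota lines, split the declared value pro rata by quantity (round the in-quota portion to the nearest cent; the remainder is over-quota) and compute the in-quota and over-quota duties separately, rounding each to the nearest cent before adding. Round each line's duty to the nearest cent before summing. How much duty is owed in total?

$97,305.93

Line 1 (P-105, Galar, 806 pairs, $153,389.86):
Base rate for P-105 is 18%.
Duty = $153,389.86 × 18% = $27,610.17.
Line 2 (F-897, Galar, 745 kg, $22,052.00):
Base rate for F-897 is 2% + $0.48/kg.
Duty = $22,052.00 × 2% + 745 × $0.48 = $798.64.
Line 3 (G-104, Serius, 6,029 units, $587,284.89):
Code G-104 is under a tariff-rate quota (threshold 4,423 units). In-quota: 4,423 units at 10%; over-quota: 1,606 units at 16.5%.
Pro-rata value split: in-quota = $587,284.89 × 4,423/6,029 = $430,844.43; over-quota = $587,284.89 − $430,844.43 = $156,440.46.
In-quota duty = $430,844.43 × 10% = $43,084.44. Over-quota duty = $156,440.46 × 16.5% = $25,812.68.
Line duty = $43,084.44 + $25,812.68 = $68,897.12.
Total = $27,610.17 + $798.64 + $68,897.12 = $97,305.93.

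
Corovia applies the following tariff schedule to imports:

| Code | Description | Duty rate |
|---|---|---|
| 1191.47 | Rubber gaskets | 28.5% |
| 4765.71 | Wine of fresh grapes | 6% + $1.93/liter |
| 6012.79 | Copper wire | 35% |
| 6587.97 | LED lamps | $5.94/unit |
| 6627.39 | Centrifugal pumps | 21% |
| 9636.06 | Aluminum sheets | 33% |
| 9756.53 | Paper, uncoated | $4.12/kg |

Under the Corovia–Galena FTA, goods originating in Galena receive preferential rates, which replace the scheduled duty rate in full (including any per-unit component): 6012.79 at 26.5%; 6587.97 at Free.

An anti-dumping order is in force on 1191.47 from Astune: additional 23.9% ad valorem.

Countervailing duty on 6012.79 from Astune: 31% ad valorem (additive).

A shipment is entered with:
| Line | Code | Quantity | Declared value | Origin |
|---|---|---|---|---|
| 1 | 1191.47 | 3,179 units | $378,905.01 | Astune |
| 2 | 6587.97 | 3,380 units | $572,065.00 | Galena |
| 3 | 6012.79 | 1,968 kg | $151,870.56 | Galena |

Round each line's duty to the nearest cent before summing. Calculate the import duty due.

Line 1 (1191.47, Astune, 3,179 units, $378,905.01):
Base rate for 1191.47 is 28.5%.
Additional duty on 1191.47 from Astune: +23.9%. Applied ad valorem rate: 28.5% + 23.9% = 52.4%.
Duty = $378,905.01 × 52.4% = $198,546.23.
Line 2 (6587.97, Galena, 3,380 units, $572,065.00):
Base rate for 6587.97 is $5.94/unit.
Origin Galena qualifies under the Corovia–Galena agreement and 6587.97 is covered: preferential rate Free applies instead.
Duty = $572,065.00 × 0% = $0.00.
Line 3 (6012.79, Galena, 1,968 kg, $151,870.56):
Base rate for 6012.79 is 35%.
Origin Galena qualifies under the Corovia–Galena agreement and 6012.79 is covered: preferential rate 26.5% applies instead.
The additional-duty order on 6012.79 targets Astune, not Galena; it does not apply.
Duty = $151,870.56 × 26.5% = $40,245.70.
Total = $198,546.23 + $0.00 + $40,245.70 = $238,791.93.

$238,791.93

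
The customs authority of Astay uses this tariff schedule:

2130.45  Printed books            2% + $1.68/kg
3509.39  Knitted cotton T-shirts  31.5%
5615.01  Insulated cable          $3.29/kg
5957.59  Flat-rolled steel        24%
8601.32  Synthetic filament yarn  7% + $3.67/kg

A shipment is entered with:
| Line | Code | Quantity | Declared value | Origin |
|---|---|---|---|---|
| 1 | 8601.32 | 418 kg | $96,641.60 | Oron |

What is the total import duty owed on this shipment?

Line 1 (8601.32, Oron, 418 kg, $96,641.60):
Base rate for 8601.32 is 7% + $3.67/kg.
Duty = $96,641.60 × 7% + 418 × $3.67 = $8,298.97.

$8,298.97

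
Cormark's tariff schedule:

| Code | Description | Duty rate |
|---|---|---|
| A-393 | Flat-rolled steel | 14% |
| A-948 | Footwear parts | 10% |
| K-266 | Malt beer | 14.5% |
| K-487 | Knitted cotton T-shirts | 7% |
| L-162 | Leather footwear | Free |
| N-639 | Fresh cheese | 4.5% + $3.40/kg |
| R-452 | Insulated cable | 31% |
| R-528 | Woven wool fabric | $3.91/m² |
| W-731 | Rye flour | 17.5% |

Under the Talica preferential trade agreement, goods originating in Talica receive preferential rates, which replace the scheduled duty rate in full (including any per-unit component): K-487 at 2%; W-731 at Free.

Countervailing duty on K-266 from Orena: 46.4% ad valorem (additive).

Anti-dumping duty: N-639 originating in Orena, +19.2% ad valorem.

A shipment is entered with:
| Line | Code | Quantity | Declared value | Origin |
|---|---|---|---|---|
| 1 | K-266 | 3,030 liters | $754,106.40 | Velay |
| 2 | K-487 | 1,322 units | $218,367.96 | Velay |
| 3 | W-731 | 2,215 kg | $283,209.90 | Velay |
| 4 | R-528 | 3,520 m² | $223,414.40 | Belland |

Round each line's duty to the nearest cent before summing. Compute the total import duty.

Line 1 (K-266, Velay, 3,030 liters, $754,106.40):
Base rate for K-266 is 14.5%.
The additional-duty order on K-266 targets Orena, not Velay; it does not apply.
Duty = $754,106.40 × 14.5% = $109,345.43.
Line 2 (K-487, Velay, 1,322 units, $218,367.96):
Base rate for K-487 is 7%.
K-487 has an FTA preferential rate, but origin Velay is not Talica; base rate stands.
Duty = $218,367.96 × 7% = $15,285.76.
Line 3 (W-731, Velay, 2,215 kg, $283,209.90):
Base rate for W-731 is 17.5%.
W-731 has an FTA preferential rate, but origin Velay is not Talica; base rate stands.
Duty = $283,209.90 × 17.5% = $49,561.73.
Line 4 (R-528, Belland, 3,520 m², $223,414.40):
Base rate for R-528 is $3.91/m².
Duty = 3,520 × $3.91 = $13,763.20.
Total = $109,345.43 + $15,285.76 + $49,561.73 + $13,763.20 = $187,956.12.

$187,956.12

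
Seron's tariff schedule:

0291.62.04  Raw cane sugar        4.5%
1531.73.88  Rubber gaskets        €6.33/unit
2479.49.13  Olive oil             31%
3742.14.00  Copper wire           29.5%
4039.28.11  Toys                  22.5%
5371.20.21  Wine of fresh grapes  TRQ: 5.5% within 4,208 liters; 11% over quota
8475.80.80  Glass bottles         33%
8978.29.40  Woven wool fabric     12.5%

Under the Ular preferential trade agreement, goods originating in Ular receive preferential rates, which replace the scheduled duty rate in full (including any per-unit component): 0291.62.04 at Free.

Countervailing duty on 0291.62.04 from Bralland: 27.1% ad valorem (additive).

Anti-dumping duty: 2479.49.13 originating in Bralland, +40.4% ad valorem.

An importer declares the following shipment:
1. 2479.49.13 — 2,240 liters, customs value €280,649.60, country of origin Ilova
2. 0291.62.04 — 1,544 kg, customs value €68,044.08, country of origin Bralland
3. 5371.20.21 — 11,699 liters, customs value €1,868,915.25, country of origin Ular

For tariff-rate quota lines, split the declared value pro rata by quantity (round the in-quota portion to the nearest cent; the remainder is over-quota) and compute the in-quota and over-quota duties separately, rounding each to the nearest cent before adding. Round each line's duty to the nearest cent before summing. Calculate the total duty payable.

€277,111.45

Line 1 (2479.49.13, Ilova, 2,240 liters, €280,649.60):
Base rate for 2479.49.13 is 31%.
The additional-duty order on 2479.49.13 targets Bralland, not Ilova; it does not apply.
Duty = €280,649.60 × 31% = €87,001.38.
Line 2 (0291.62.04, Bralland, 1,544 kg, €68,044.08):
Base rate for 0291.62.04 is 4.5%.
0291.62.04 has an FTA preferential rate, but origin Bralland is not Ular; base rate stands.
Additional duty on 0291.62.04 from Bralland: +27.1%. Applied ad valorem rate: 4.5% + 27.1% = 31.6%.
Duty = €68,044.08 × 31.6% = €21,501.93.
Line 3 (5371.20.21, Ular, 11,699 liters, €1,868,915.25):
Code 5371.20.21 is under a tariff-rate quota (threshold 4,208 liters). In-quota: 4,208 liters at 5.5%; over-quota: 7,491 liters at 11%.
Pro-rata value split: in-quota = €1,868,915.25 × 4,208/11,699 = €672,228.00; over-quota = €1,868,915.25 − €672,228.00 = €1,196,687.25.
In-quota duty = €672,228.00 × 5.5% = €36,972.54. Over-quota duty = €1,196,687.25 × 11% = €131,635.60.
Line duty = €36,972.54 + €131,635.60 = €168,608.14.
Total = €87,001.38 + €21,501.93 + €168,608.14 = €277,111.45.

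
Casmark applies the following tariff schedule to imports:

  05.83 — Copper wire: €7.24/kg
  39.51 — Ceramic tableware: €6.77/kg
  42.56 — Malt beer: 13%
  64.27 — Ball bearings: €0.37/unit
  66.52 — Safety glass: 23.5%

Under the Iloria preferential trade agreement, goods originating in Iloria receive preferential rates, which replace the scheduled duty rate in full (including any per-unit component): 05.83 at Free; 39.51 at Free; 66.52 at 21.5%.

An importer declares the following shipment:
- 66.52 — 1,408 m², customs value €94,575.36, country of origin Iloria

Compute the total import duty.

Line 1 (66.52, Iloria, 1,408 m², €94,575.36):
Base rate for 66.52 is 23.5%.
Origin Iloria qualifies under the Casmark–Iloria agreement and 66.52 is covered: preferential rate 21.5% applies instead.
Duty = €94,575.36 × 21.5% = €20,333.70.

€20,333.70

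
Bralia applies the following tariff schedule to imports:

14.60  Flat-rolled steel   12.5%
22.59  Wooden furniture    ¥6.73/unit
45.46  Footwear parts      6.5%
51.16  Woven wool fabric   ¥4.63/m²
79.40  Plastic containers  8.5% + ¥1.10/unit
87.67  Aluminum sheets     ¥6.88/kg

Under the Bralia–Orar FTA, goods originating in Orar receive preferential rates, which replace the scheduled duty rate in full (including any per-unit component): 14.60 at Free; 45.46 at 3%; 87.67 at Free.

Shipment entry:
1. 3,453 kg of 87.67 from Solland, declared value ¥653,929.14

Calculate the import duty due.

¥23,756.64

Line 1 (87.67, Solland, 3,453 kg, ¥653,929.14):
Base rate for 87.67 is ¥6.88/kg.
87.67 has an FTA preferential rate, but origin Solland is not Orar; base rate stands.
Duty = 3,453 × ¥6.88 = ¥23,756.64.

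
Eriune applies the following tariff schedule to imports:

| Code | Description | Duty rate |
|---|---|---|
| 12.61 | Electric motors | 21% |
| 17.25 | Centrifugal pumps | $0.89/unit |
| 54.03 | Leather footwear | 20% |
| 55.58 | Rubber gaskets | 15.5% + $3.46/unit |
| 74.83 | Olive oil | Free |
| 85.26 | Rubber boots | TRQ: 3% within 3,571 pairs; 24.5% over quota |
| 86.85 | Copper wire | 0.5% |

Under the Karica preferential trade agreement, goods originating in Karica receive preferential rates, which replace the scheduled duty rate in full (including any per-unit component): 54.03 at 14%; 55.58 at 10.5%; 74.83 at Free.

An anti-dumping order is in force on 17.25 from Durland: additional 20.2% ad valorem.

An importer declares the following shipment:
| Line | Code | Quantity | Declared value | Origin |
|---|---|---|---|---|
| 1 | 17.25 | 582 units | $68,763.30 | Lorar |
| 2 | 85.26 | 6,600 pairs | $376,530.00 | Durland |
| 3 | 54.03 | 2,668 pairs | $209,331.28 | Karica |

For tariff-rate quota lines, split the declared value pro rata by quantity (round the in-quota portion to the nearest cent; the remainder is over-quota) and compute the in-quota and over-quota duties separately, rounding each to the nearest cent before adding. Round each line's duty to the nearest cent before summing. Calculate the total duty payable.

Line 1 (17.25, Lorar, 582 units, $68,763.30):
Base rate for 17.25 is $0.89/unit.
The additional-duty order on 17.25 targets Durland, not Lorar; it does not apply.
Duty = 582 × $0.89 = $517.98.
Line 2 (85.26, Durland, 6,600 pairs, $376,530.00):
Code 85.26 is under a tariff-rate quota (threshold 3,571 pairs). In-quota: 3,571 pairs at 3%; over-quota: 3,029 pairs at 24.5%.
Pro-rata value split: in-quota = $376,530.00 × 3,571/6,600 = $203,725.55; over-quota = $376,530.00 − $203,725.55 = $172,804.45.
In-quota duty = $203,725.55 × 3% = $6,111.77. Over-quota duty = $172,804.45 × 24.5% = $42,337.09.
Line duty = $6,111.77 + $42,337.09 = $48,448.86.
Line 3 (54.03, Karica, 2,668 pairs, $209,331.28):
Base rate for 54.03 is 20%.
Origin Karica qualifies under the Eriune–Karica agreement and 54.03 is covered: preferential rate 14% applies instead.
Duty = $209,331.28 × 14% = $29,306.38.
Total = $517.98 + $48,448.86 + $29,306.38 = $78,273.22.

$78,273.22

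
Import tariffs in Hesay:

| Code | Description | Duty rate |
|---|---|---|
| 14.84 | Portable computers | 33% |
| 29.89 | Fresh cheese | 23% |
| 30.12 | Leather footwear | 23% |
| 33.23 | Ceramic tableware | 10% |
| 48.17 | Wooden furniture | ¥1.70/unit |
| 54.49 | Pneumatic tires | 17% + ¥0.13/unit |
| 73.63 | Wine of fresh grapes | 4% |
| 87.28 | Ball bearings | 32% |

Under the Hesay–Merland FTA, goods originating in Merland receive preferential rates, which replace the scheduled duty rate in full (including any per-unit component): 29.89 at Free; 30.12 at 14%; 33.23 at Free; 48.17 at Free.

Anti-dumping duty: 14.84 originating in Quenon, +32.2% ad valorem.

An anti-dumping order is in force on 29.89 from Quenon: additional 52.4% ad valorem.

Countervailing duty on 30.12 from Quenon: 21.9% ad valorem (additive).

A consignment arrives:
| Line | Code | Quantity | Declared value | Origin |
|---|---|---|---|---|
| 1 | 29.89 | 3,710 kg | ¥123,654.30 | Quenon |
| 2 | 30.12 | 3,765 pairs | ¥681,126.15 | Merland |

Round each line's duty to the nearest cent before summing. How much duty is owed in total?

¥188,593.00

Line 1 (29.89, Quenon, 3,710 kg, ¥123,654.30):
Base rate for 29.89 is 23%.
29.89 has an FTA preferential rate, but origin Quenon is not Merland; base rate stands.
Additional duty on 29.89 from Quenon: +52.4%. Applied ad valorem rate: 23% + 52.4% = 75.4%.
Duty = ¥123,654.30 × 75.4% = ¥93,235.34.
Line 2 (30.12, Merland, 3,765 pairs, ¥681,126.15):
Base rate for 30.12 is 23%.
Origin Merland qualifies under the Hesay–Merland agreement and 30.12 is covered: preferential rate 14% applies instead.
The additional-duty order on 30.12 targets Quenon, not Merland; it does not apply.
Duty = ¥681,126.15 × 14% = ¥95,357.66.
Total = ¥93,235.34 + ¥95,357.66 = ¥188,593.00.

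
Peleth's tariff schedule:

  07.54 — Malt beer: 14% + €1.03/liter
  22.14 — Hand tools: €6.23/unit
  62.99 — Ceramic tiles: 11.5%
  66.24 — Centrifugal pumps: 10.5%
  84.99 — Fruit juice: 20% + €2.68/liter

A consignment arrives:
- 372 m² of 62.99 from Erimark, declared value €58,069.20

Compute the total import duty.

€6,677.96

Line 1 (62.99, Erimark, 372 m², €58,069.20):
Base rate for 62.99 is 11.5%.
Duty = €58,069.20 × 11.5% = €6,677.96.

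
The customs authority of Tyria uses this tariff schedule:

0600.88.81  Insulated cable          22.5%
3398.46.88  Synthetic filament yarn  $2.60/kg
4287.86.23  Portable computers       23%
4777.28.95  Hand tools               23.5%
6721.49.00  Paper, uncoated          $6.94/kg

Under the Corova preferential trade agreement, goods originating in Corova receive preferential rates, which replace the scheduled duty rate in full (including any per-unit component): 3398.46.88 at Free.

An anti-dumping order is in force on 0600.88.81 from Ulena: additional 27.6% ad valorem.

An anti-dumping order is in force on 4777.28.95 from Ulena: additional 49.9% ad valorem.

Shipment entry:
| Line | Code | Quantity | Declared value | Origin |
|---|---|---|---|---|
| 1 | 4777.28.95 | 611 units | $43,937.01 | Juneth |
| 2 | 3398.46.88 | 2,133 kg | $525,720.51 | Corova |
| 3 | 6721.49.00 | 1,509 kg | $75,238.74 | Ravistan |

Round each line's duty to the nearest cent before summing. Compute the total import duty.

Line 1 (4777.28.95, Juneth, 611 units, $43,937.01):
Base rate for 4777.28.95 is 23.5%.
The additional-duty order on 4777.28.95 targets Ulena, not Juneth; it does not apply.
Duty = $43,937.01 × 23.5% = $10,325.20.
Line 2 (3398.46.88, Corova, 2,133 kg, $525,720.51):
Base rate for 3398.46.88 is $2.60/kg.
Origin Corova qualifies under the Tyria–Corova agreement and 3398.46.88 is covered: preferential rate Free applies instead.
Duty = $525,720.51 × 0% = $0.00.
Line 3 (6721.49.00, Ravistan, 1,509 kg, $75,238.74):
Base rate for 6721.49.00 is $6.94/kg.
Duty = 1,509 × $6.94 = $10,472.46.
Total = $10,325.20 + $0.00 + $10,472.46 = $20,797.66.

$20,797.66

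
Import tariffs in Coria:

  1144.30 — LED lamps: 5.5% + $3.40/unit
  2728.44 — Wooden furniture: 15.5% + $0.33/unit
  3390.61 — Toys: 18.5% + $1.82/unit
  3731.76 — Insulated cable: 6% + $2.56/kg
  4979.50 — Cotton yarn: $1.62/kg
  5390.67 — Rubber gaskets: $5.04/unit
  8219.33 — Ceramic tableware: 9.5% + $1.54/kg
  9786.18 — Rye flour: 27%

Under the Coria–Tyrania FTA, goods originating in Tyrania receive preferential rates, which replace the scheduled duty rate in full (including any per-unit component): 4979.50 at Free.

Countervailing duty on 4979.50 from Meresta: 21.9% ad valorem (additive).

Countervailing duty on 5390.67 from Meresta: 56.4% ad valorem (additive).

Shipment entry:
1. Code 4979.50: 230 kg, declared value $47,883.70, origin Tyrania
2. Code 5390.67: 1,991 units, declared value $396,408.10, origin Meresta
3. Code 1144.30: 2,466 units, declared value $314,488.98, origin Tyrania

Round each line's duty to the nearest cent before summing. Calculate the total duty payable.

Line 1 (4979.50, Tyrania, 230 kg, $47,883.70):
Base rate for 4979.50 is $1.62/kg.
Origin Tyrania qualifies under the Coria–Tyrania agreement and 4979.50 is covered: preferential rate Free applies instead.
The additional-duty order on 4979.50 targets Meresta, not Tyrania; it does not apply.
Duty = $47,883.70 × 0% = $0.00.
Line 2 (5390.67, Meresta, 1,991 units, $396,408.10):
Base rate for 5390.67 is $5.04/unit.
Additional duty on 5390.67 from Meresta: +56.4% ad valorem. Applied ad valorem rate = 56.4%.
Duty = $396,408.10 × 56.4% + 1,991 × $5.04 = $233,608.81.
Line 3 (1144.30, Tyrania, 2,466 units, $314,488.98):
Base rate for 1144.30 is 5.5% + $3.40/unit.
Origin Tyrania is the FTA partner but 1144.30 is not on the preference list; base rate stands.
Duty = $314,488.98 × 5.5% + 2,466 × $3.40 = $25,681.29.
Total = $0.00 + $233,608.81 + $25,681.29 = $259,290.10.

$259,290.10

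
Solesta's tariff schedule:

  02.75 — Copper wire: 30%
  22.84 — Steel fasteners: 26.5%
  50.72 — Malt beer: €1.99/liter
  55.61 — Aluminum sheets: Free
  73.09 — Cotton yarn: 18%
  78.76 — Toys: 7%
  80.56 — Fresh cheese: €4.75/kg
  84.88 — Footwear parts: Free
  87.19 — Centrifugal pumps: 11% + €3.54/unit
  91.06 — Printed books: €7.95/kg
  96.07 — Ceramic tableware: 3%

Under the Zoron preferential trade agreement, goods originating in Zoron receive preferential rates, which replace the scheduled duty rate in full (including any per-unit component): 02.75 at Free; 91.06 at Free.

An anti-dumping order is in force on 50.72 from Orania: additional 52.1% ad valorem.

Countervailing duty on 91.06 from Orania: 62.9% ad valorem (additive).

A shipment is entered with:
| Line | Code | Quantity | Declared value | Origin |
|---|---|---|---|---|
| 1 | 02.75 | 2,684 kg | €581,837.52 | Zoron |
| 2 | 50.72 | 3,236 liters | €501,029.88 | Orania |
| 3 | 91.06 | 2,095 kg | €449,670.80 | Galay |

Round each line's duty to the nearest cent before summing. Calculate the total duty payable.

€284,131.46

Line 1 (02.75, Zoron, 2,684 kg, €581,837.52):
Base rate for 02.75 is 30%.
Origin Zoron qualifies under the Solesta–Zoron agreement and 02.75 is covered: preferential rate Free applies instead.
Duty = €581,837.52 × 0% = €0.00.
Line 2 (50.72, Orania, 3,236 liters, €501,029.88):
Base rate for 50.72 is €1.99/liter.
Additional duty on 50.72 from Orania: +52.1% ad valorem. Applied ad valorem rate = 52.1%.
Duty = €501,029.88 × 52.1% + 3,236 × €1.99 = €267,476.21.
Line 3 (91.06, Galay, 2,095 kg, €449,670.80):
Base rate for 91.06 is €7.95/kg.
91.06 has an FTA preferential rate, but origin Galay is not Zoron; base rate stands.
The additional-duty order on 91.06 targets Orania, not Galay; it does not apply.
Duty = 2,095 × €7.95 = €16,655.25.
Total = €0.00 + €267,476.21 + €16,655.25 = €284,131.46.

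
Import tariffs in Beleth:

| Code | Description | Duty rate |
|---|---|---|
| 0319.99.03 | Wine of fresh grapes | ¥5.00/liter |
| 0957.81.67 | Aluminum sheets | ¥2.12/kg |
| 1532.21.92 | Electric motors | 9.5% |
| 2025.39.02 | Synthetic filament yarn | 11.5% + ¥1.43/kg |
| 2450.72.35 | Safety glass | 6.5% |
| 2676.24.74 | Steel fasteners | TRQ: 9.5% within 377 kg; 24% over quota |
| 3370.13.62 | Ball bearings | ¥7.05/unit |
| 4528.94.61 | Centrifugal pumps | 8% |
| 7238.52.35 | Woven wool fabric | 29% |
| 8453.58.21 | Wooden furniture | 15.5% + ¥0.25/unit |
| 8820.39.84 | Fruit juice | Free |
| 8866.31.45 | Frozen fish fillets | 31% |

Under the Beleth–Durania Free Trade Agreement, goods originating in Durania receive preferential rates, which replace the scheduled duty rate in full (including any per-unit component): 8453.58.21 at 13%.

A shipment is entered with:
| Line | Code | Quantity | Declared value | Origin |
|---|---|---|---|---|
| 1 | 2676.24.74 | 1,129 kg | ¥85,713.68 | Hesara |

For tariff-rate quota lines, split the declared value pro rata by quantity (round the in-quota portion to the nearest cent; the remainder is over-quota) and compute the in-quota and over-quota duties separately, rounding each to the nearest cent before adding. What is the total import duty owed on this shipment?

¥16,421.11

Line 1 (2676.24.74, Hesara, 1,129 kg, ¥85,713.68):
Code 2676.24.74 is under a tariff-rate quota (threshold 377 kg). In-quota: 377 kg at 9.5%; over-quota: 752 kg at 24%.
Pro-rata value split: in-quota = ¥85,713.68 × 377/1,129 = ¥28,621.84; over-quota = ¥85,713.68 − ¥28,621.84 = ¥57,091.84.
In-quota duty = ¥28,621.84 × 9.5% = ¥2,719.07. Over-quota duty = ¥57,091.84 × 24% = ¥13,702.04.
Line duty = ¥2,719.07 + ¥13,702.04 = ¥16,421.11.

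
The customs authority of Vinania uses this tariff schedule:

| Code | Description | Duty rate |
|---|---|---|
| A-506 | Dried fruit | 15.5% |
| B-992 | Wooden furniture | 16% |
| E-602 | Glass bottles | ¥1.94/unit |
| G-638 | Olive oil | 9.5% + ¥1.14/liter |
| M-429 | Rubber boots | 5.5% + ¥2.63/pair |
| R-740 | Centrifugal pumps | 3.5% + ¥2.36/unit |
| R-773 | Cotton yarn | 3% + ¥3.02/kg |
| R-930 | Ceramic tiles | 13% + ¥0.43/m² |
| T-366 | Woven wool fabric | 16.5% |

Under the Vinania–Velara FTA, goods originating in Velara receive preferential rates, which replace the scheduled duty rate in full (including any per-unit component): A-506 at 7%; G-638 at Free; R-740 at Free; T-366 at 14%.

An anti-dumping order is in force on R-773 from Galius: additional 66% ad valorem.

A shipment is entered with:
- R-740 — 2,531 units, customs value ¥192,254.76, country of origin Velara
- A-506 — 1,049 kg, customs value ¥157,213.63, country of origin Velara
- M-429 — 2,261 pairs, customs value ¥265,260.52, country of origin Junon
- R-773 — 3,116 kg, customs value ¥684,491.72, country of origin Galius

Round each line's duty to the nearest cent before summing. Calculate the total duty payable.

¥513,250.32

Line 1 (R-740, Velara, 2,531 units, ¥192,254.76):
Base rate for R-740 is 3.5% + ¥2.36/unit.
Origin Velara qualifies under the Vinania–Velara agreement and R-740 is covered: preferential rate Free applies instead.
Duty = ¥192,254.76 × 0% = ¥0.00.
Line 2 (A-506, Velara, 1,049 kg, ¥157,213.63):
Base rate for A-506 is 15.5%.
Origin Velara qualifies under the Vinania–Velara agreement and A-506 is covered: preferential rate 7% applies instead.
Duty = ¥157,213.63 × 7% = ¥11,004.95.
Line 3 (M-429, Junon, 2,261 pairs, ¥265,260.52):
Base rate for M-429 is 5.5% + ¥2.63/pair.
Duty = ¥265,260.52 × 5.5% + 2,261 × ¥2.63 = ¥20,535.76.
Line 4 (R-773, Galius, 3,116 kg, ¥684,491.72):
Base rate for R-773 is 3% + ¥3.02/kg.
Additional duty on R-773 from Galius: +66%. Applied ad valorem rate: 3% + 66% = 69%.
Duty = ¥684,491.72 × 69% + 3,116 × ¥3.02 = ¥481,709.61.
Total = ¥0.00 + ¥11,004.95 + ¥20,535.76 + ¥481,709.61 = ¥513,250.32.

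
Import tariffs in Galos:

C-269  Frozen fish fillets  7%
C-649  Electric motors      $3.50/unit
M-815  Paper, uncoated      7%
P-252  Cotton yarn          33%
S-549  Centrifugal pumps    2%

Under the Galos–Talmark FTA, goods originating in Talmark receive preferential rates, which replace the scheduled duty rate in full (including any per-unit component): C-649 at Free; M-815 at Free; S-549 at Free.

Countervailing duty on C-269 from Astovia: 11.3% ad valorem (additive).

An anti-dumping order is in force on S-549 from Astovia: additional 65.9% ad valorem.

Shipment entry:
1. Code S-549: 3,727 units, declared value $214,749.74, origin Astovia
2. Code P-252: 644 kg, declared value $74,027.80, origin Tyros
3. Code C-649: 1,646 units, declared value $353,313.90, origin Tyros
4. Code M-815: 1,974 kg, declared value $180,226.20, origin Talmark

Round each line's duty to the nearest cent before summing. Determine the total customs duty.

Line 1 (S-549, Astovia, 3,727 units, $214,749.74):
Base rate for S-549 is 2%.
S-549 has an FTA preferential rate, but origin Astovia is not Talmark; base rate stands.
Additional duty on S-549 from Astovia: +65.9%. Applied ad valorem rate: 2% + 65.9% = 67.9%.
Duty = $214,749.74 × 67.9% = $145,815.07.
Line 2 (P-252, Tyros, 644 kg, $74,027.80):
Base rate for P-252 is 33%.
Duty = $74,027.80 × 33% = $24,429.17.
Line 3 (C-649, Tyros, 1,646 units, $353,313.90):
Base rate for C-649 is $3.50/unit.
C-649 has an FTA preferential rate, but origin Tyros is not Talmark; base rate stands.
Duty = 1,646 × $3.50 = $5,761.00.
Line 4 (M-815, Talmark, 1,974 kg, $180,226.20):
Base rate for M-815 is 7%.
Origin Talmark qualifies under the Galos–Talmark agreement and M-815 is covered: preferential rate Free applies instead.
Duty = $180,226.20 × 0% = $0.00.
Total = $145,815.07 + $24,429.17 + $5,761.00 + $0.00 = $176,005.24.

$176,005.24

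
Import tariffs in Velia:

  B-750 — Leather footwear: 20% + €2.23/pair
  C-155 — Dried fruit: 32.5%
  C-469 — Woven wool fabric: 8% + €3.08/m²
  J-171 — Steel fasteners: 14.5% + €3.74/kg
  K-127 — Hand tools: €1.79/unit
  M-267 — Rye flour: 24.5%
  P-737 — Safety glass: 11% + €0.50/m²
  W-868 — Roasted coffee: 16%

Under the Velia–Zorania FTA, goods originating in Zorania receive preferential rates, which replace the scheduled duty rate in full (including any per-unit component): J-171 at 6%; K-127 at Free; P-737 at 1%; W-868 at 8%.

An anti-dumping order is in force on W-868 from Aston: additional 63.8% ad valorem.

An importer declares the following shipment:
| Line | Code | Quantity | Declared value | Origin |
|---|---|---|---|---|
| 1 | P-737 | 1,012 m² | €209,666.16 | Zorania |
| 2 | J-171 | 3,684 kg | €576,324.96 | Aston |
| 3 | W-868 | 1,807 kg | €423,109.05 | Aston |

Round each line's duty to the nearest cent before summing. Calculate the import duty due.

€437,082.96

Line 1 (P-737, Zorania, 1,012 m², €209,666.16):
Base rate for P-737 is 11% + €0.50/m².
Origin Zorania qualifies under the Velia–Zorania agreement and P-737 is covered: preferential rate 1% applies instead.
Duty = €209,666.16 × 1% = €2,096.66.
Line 2 (J-171, Aston, 3,684 kg, €576,324.96):
Base rate for J-171 is 14.5% + €3.74/kg.
J-171 has an FTA preferential rate, but origin Aston is not Zorania; base rate stands.
Duty = €576,324.96 × 14.5% + 3,684 × €3.74 = €97,345.28.
Line 3 (W-868, Aston, 1,807 kg, €423,109.05):
Base rate for W-868 is 16%.
W-868 has an FTA preferential rate, but origin Aston is not Zorania; base rate stands.
Additional duty on W-868 from Aston: +63.8%. Applied ad valorem rate: 16% + 63.8% = 79.8%.
Duty = €423,109.05 × 79.8% = €337,641.02.
Total = €2,096.66 + €97,345.28 + €337,641.02 = €437,082.96.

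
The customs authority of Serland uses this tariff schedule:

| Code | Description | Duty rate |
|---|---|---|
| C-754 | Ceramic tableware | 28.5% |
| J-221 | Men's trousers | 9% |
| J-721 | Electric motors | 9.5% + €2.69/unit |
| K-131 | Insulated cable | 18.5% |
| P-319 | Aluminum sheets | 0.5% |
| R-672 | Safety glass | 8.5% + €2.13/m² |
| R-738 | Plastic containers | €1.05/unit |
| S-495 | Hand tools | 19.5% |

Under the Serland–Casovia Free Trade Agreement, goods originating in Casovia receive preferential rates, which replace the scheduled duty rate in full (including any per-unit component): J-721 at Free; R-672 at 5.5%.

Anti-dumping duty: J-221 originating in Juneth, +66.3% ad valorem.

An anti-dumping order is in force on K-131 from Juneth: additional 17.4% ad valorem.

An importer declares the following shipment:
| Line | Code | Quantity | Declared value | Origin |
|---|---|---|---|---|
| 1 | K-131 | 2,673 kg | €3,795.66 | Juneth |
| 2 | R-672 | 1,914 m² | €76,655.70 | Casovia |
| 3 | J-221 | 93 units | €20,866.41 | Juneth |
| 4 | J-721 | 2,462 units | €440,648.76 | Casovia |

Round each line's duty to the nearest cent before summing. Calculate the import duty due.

€21,291.11

Line 1 (K-131, Juneth, 2,673 kg, €3,795.66):
Base rate for K-131 is 18.5%.
Additional duty on K-131 from Juneth: +17.4%. Applied ad valorem rate: 18.5% + 17.4% = 35.9%.
Duty = €3,795.66 × 35.9% = €1,362.64.
Line 2 (R-672, Casovia, 1,914 m², €76,655.70):
Base rate for R-672 is 8.5% + €2.13/m².
Origin Casovia qualifies under the Serland–Casovia agreement and R-672 is covered: preferential rate 5.5% applies instead.
Duty = €76,655.70 × 5.5% = €4,216.06.
Line 3 (J-221, Juneth, 93 units, €20,866.41):
Base rate for J-221 is 9%.
Additional duty on J-221 from Juneth: +66.3%. Applied ad valorem rate: 9% + 66.3% = 75.3%.
Duty = €20,866.41 × 75.3% = €15,712.41.
Line 4 (J-721, Casovia, 2,462 units, €440,648.76):
Base rate for J-721 is 9.5% + €2.69/unit.
Origin Casovia qualifies under the Serland–Casovia agreement and J-721 is covered: preferential rate Free applies instead.
Duty = €440,648.76 × 0% = €0.00.
Total = €1,362.64 + €4,216.06 + €15,712.41 + €0.00 = €21,291.11.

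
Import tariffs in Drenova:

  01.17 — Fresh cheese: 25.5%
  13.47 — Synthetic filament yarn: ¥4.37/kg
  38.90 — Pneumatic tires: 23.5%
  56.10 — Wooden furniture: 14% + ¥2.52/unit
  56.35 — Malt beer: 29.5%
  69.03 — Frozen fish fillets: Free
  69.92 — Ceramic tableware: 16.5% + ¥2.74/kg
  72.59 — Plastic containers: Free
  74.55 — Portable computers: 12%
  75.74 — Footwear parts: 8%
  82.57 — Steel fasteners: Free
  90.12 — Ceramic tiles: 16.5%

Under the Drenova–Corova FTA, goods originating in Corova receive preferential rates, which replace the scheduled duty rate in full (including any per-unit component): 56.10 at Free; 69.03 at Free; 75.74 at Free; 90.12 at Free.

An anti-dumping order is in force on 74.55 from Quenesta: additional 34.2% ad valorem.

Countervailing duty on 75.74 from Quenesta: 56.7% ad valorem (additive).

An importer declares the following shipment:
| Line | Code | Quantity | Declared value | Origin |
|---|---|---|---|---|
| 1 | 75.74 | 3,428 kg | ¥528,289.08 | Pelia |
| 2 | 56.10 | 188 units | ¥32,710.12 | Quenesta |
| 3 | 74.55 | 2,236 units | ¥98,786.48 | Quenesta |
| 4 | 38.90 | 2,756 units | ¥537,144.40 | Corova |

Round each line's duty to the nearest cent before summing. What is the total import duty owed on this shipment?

Line 1 (75.74, Pelia, 3,428 kg, ¥528,289.08):
Base rate for 75.74 is 8%.
75.74 has an FTA preferential rate, but origin Pelia is not Corova; base rate stands.
The additional-duty order on 75.74 targets Quenesta, not Pelia; it does not apply.
Duty = ¥528,289.08 × 8% = ¥42,263.13.
Line 2 (56.10, Quenesta, 188 units, ¥32,710.12):
Base rate for 56.10 is 14% + ¥2.52/unit.
56.10 has an FTA preferential rate, but origin Quenesta is not Corova; base rate stands.
Duty = ¥32,710.12 × 14% + 188 × ¥2.52 = ¥5,053.18.
Line 3 (74.55, Quenesta, 2,236 units, ¥98,786.48):
Base rate for 74.55 is 12%.
Additional duty on 74.55 from Quenesta: +34.2%. Applied ad valorem rate: 12% + 34.2% = 46.2%.
Duty = ¥98,786.48 × 46.2% = ¥45,639.35.
Line 4 (38.90, Corova, 2,756 units, ¥537,144.40):
Base rate for 38.90 is 23.5%.
Origin Corova is the FTA partner but 38.90 is not on the preference list; base rate stands.
Duty = ¥537,144.40 × 23.5% = ¥126,228.93.
Total = ¥42,263.13 + ¥5,053.18 + ¥45,639.35 + ¥126,228.93 = ¥219,184.59.

¥219,184.59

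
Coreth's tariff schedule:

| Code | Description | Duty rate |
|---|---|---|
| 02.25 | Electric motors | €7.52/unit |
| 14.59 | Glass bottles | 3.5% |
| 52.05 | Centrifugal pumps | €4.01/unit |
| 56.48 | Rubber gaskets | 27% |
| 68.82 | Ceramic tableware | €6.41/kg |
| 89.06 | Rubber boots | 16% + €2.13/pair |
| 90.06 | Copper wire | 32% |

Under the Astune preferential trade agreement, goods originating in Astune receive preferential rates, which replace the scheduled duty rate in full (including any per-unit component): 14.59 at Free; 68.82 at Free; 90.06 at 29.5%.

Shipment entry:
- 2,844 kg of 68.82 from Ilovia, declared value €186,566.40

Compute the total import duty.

€18,230.04

Line 1 (68.82, Ilovia, 2,844 kg, €186,566.40):
Base rate for 68.82 is €6.41/kg.
68.82 has an FTA preferential rate, but origin Ilovia is not Astune; base rate stands.
Duty = 2,844 × €6.41 = €18,230.04.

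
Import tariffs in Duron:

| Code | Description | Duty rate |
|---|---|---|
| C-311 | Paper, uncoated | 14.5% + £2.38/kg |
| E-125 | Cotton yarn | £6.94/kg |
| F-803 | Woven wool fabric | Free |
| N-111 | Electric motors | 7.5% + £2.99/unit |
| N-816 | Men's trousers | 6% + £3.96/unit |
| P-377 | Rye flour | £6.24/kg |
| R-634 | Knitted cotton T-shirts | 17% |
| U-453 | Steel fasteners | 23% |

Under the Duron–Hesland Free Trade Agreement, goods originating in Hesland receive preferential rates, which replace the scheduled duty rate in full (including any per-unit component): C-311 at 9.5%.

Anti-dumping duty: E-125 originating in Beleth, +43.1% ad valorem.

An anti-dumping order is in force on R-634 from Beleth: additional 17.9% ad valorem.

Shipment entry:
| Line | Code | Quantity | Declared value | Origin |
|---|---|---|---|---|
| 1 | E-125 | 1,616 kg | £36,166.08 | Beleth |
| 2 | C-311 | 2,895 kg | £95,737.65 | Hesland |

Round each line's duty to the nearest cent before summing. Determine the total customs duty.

Line 1 (E-125, Beleth, 1,616 kg, £36,166.08):
Base rate for E-125 is £6.94/kg.
Additional duty on E-125 from Beleth: +43.1% ad valorem. Applied ad valorem rate = 43.1%.
Duty = £36,166.08 × 43.1% + 1,616 × £6.94 = £26,802.62.
Line 2 (C-311, Hesland, 2,895 kg, £95,737.65):
Base rate for C-311 is 14.5% + £2.38/kg.
Origin Hesland qualifies under the Duron–Hesland agreement and C-311 is covered: preferential rate 9.5% applies instead.
Duty = £95,737.65 × 9.5% = £9,095.08.
Total = £26,802.62 + £9,095.08 = £35,897.70.

£35,897.70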